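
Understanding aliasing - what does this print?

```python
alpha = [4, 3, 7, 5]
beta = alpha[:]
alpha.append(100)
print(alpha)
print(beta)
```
[4, 3, 7, 5, 100]
[4, 3, 7, 5]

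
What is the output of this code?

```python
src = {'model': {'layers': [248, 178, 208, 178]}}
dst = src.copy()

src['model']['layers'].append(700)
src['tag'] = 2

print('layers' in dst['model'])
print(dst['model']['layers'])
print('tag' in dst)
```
True
[248, 178, 208, 178, 700]
False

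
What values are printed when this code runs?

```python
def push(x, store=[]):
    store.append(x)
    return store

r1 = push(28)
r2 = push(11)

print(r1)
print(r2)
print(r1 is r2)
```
[28, 11]
[28, 11]
True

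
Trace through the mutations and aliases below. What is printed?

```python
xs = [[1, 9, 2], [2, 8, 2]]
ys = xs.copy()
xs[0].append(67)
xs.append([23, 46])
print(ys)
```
[[1, 9, 2, 67], [2, 8, 2]]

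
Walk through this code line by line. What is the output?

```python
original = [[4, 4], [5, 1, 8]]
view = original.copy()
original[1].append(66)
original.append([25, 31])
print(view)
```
[[4, 4], [5, 1, 8, 66]]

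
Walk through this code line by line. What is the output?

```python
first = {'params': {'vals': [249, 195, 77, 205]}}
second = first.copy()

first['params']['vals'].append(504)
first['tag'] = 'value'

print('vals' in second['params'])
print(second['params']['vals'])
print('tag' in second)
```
True
[249, 195, 77, 205, 504]
False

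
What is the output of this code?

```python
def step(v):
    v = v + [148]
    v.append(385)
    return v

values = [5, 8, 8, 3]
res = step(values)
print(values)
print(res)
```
[5, 8, 8, 3]
[5, 8, 8, 3, 148, 385]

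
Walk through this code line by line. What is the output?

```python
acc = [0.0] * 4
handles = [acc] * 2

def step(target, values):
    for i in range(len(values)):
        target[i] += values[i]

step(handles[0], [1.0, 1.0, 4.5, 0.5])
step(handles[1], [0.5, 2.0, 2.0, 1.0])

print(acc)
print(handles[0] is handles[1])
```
[1.5, 3.0, 6.5, 1.5]
True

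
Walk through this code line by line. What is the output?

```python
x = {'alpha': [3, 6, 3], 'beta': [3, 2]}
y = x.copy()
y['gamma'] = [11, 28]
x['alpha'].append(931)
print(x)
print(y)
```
{'alpha': [3, 6, 3, 931], 'beta': [3, 2]}
{'alpha': [3, 6, 3, 931], 'beta': [3, 2], 'gamma': [11, 28]}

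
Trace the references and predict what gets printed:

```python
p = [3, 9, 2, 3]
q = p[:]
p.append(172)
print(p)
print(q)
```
[3, 9, 2, 3, 172]
[3, 9, 2, 3]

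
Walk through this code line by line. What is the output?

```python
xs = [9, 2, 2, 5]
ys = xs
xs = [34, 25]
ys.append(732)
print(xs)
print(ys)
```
[34, 25]
[9, 2, 2, 5, 732]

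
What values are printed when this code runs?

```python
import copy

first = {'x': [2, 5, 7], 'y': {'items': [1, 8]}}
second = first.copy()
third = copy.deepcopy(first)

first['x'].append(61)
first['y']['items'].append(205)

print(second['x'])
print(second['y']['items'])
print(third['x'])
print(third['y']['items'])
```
[2, 5, 7, 61]
[1, 8, 205]
[2, 5, 7]
[1, 8]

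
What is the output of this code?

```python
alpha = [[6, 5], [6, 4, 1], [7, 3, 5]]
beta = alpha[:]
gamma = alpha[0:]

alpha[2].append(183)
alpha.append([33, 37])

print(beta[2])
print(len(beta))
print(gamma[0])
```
[7, 3, 5, 183]
3
[6, 5]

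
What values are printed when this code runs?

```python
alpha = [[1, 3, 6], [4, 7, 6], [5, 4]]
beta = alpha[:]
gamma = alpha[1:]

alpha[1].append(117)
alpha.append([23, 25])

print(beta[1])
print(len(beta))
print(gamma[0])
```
[4, 7, 6, 117]
3
[4, 7, 6, 117]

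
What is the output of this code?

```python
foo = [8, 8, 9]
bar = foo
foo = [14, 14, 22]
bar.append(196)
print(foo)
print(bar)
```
[14, 14, 22]
[8, 8, 9, 196]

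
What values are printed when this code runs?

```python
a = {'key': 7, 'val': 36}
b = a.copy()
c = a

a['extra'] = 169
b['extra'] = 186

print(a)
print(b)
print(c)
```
{'key': 7, 'val': 36, 'extra': 169}
{'key': 7, 'val': 36, 'extra': 186}
{'key': 7, 'val': 36, 'extra': 169}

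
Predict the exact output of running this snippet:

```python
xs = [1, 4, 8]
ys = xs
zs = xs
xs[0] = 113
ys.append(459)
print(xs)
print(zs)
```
[113, 4, 8, 459]
[113, 4, 8, 459]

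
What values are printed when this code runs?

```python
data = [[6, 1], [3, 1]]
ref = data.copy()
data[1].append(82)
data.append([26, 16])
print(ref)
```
[[6, 1], [3, 1, 82]]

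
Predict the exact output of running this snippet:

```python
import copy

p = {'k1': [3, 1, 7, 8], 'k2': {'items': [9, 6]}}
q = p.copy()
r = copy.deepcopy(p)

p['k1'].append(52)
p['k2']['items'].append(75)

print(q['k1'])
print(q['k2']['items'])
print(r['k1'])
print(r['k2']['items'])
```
[3, 1, 7, 8, 52]
[9, 6, 75]
[3, 1, 7, 8]
[9, 6]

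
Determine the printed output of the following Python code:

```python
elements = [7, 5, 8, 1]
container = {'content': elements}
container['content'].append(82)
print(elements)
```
[7, 5, 8, 1, 82]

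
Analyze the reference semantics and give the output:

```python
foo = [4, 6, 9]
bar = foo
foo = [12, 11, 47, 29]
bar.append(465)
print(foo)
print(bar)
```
[12, 11, 47, 29]
[4, 6, 9, 465]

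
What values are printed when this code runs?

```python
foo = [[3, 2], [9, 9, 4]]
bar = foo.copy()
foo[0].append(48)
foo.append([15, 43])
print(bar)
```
[[3, 2, 48], [9, 9, 4]]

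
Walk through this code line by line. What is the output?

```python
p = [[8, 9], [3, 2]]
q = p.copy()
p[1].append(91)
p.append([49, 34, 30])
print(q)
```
[[8, 9], [3, 2, 91]]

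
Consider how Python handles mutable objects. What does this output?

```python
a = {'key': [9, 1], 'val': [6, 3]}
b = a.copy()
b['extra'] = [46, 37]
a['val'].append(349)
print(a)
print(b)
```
{'key': [9, 1], 'val': [6, 3, 349]}
{'key': [9, 1], 'val': [6, 3, 349], 'extra': [46, 37]}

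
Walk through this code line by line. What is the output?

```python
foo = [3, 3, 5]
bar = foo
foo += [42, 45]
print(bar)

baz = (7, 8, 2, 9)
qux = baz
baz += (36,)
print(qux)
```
[3, 3, 5, 42, 45]
(7, 8, 2, 9)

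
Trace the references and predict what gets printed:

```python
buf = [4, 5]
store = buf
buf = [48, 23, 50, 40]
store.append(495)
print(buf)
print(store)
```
[48, 23, 50, 40]
[4, 5, 495]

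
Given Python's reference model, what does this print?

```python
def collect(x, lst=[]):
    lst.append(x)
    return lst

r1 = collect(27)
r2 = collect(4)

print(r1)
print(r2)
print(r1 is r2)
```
[27, 4]
[27, 4]
True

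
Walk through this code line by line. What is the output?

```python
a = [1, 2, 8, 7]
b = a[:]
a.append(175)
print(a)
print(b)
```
[1, 2, 8, 7, 175]
[1, 2, 8, 7]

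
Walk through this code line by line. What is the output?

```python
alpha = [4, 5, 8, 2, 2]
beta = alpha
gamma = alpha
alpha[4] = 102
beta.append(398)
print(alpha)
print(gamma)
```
[4, 5, 8, 2, 102, 398]
[4, 5, 8, 2, 102, 398]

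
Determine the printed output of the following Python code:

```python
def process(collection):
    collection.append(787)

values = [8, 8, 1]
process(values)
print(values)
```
[8, 8, 1, 787]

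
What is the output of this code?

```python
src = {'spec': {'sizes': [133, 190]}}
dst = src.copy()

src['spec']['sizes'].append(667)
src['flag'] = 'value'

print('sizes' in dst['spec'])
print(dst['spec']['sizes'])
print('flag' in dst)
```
True
[133, 190, 667]
False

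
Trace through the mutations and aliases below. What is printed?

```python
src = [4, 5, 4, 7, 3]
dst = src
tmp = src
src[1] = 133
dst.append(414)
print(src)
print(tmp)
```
[4, 133, 4, 7, 3, 414]
[4, 133, 4, 7, 3, 414]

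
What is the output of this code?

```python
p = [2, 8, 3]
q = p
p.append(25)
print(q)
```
[2, 8, 3, 25]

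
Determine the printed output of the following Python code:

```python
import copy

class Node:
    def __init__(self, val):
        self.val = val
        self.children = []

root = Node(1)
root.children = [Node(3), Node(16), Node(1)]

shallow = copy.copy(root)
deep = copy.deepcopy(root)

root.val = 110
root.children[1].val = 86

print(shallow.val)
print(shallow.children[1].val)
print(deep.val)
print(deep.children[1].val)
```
1
86
1
16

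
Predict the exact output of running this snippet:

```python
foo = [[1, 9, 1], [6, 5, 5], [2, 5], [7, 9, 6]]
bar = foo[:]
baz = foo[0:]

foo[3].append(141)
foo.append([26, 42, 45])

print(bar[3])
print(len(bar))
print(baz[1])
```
[7, 9, 6, 141]
4
[6, 5, 5]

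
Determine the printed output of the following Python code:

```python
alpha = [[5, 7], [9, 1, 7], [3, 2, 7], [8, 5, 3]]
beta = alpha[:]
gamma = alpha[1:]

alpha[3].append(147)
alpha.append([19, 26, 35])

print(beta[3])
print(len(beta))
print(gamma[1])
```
[8, 5, 3, 147]
4
[3, 2, 7]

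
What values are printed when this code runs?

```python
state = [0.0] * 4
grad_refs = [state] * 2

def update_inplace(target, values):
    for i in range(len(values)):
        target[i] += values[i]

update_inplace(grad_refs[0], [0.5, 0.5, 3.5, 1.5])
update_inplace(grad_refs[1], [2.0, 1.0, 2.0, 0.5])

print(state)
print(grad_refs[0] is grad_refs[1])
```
[2.5, 1.5, 5.5, 2.0]
True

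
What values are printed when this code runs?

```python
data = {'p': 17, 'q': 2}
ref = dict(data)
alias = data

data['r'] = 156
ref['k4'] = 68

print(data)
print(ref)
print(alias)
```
{'p': 17, 'q': 2, 'r': 156}
{'p': 17, 'q': 2, 'k4': 68}
{'p': 17, 'q': 2, 'r': 156}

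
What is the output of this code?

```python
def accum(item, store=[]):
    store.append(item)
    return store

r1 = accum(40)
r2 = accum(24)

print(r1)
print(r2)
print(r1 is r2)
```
[40, 24]
[40, 24]
True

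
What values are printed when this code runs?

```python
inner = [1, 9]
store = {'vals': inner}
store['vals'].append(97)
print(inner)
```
[1, 9, 97]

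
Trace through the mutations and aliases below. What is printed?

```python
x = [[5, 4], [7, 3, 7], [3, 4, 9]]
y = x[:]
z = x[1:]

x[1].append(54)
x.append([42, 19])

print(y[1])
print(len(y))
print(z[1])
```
[7, 3, 7, 54]
3
[3, 4, 9]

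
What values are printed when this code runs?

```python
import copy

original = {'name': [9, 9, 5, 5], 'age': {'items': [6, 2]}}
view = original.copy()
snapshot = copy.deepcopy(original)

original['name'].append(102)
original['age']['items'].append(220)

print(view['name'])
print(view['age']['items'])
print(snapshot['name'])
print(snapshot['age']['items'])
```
[9, 9, 5, 5, 102]
[6, 2, 220]
[9, 9, 5, 5]
[6, 2]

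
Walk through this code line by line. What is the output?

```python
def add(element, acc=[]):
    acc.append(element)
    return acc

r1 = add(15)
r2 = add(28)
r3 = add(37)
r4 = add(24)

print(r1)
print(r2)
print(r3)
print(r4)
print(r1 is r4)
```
[15, 28, 37, 24]
[15, 28, 37, 24]
[15, 28, 37, 24]
[15, 28, 37, 24]
True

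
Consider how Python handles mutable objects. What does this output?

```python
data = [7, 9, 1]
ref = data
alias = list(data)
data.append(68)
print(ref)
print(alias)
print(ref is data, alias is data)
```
[7, 9, 1, 68]
[7, 9, 1]
True False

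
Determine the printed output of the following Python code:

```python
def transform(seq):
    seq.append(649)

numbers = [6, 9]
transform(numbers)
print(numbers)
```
[6, 9, 649]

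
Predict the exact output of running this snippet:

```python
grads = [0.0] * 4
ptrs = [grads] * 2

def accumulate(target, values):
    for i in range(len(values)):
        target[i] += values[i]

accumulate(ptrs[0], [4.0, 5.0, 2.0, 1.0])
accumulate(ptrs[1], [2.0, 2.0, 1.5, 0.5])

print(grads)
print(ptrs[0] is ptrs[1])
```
[6.0, 7.0, 3.5, 1.5]
True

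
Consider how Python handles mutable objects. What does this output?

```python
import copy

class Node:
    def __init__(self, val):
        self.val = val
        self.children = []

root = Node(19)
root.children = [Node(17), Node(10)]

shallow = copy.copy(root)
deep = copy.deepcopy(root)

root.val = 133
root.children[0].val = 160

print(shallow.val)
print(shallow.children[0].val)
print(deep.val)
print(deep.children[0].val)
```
19
160
19
17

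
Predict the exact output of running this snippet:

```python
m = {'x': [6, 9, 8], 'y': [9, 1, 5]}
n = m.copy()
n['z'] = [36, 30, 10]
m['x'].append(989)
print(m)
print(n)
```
{'x': [6, 9, 8, 989], 'y': [9, 1, 5]}
{'x': [6, 9, 8, 989], 'y': [9, 1, 5], 'z': [36, 30, 10]}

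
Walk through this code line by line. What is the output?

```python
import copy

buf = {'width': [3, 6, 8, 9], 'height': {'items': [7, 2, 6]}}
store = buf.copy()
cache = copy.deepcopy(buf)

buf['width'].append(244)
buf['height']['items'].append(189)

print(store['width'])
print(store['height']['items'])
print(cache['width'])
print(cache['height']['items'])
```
[3, 6, 8, 9, 244]
[7, 2, 6, 189]
[3, 6, 8, 9]
[7, 2, 6]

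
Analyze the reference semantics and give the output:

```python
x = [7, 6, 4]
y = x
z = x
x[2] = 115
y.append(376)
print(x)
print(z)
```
[7, 6, 115, 376]
[7, 6, 115, 376]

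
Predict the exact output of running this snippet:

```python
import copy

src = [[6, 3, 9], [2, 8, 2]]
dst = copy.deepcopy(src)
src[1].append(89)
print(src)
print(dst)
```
[[6, 3, 9], [2, 8, 2, 89]]
[[6, 3, 9], [2, 8, 2]]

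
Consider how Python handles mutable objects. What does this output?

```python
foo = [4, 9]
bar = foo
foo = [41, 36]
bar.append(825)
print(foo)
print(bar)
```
[41, 36]
[4, 9, 825]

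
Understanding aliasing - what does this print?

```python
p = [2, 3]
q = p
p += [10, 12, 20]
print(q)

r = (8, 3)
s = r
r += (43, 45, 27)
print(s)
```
[2, 3, 10, 12, 20]
(8, 3)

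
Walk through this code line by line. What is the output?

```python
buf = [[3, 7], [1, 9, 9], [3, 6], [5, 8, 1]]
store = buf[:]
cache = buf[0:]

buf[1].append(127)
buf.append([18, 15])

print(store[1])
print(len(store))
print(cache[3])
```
[1, 9, 9, 127]
4
[5, 8, 1]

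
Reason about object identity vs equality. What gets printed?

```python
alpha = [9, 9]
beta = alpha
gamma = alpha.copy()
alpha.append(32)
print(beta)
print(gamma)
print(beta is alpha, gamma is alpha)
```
[9, 9, 32]
[9, 9]
True False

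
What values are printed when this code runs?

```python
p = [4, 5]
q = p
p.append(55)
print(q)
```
[4, 5, 55]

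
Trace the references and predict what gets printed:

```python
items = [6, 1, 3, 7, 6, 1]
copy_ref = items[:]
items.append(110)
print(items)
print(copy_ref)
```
[6, 1, 3, 7, 6, 1, 110]
[6, 1, 3, 7, 6, 1]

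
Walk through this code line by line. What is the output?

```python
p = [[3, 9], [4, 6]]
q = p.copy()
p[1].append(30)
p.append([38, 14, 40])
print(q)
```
[[3, 9], [4, 6, 30]]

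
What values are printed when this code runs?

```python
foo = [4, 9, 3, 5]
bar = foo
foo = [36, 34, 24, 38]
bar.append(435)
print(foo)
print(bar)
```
[36, 34, 24, 38]
[4, 9, 3, 5, 435]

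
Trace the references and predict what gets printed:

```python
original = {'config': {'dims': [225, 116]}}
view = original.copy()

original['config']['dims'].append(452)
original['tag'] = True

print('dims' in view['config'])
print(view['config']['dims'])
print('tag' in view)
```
True
[225, 116, 452]
False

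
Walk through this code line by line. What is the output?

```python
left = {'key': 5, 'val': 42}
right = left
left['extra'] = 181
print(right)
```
{'key': 5, 'val': 42, 'extra': 181}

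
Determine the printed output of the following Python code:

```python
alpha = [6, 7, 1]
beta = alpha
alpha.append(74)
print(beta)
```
[6, 7, 1, 74]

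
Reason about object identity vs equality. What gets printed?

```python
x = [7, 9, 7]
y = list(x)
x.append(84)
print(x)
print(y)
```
[7, 9, 7, 84]
[7, 9, 7]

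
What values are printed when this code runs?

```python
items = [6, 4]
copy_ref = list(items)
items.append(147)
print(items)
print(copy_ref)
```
[6, 4, 147]
[6, 4]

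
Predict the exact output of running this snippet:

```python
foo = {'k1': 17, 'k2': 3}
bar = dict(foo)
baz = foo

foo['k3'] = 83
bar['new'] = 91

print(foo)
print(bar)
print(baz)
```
{'k1': 17, 'k2': 3, 'k3': 83}
{'k1': 17, 'k2': 3, 'new': 91}
{'k1': 17, 'k2': 3, 'k3': 83}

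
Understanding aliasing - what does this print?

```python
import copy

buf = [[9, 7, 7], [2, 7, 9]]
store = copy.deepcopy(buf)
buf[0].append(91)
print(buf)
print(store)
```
[[9, 7, 7, 91], [2, 7, 9]]
[[9, 7, 7], [2, 7, 9]]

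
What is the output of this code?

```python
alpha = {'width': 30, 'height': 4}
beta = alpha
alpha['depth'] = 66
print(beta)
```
{'width': 30, 'height': 4, 'depth': 66}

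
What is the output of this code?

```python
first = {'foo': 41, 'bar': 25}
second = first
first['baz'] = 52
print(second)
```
{'foo': 41, 'bar': 25, 'baz': 52}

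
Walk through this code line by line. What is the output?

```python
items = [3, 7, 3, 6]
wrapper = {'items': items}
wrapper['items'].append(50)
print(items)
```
[3, 7, 3, 6, 50]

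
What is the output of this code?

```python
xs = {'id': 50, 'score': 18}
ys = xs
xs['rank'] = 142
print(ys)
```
{'id': 50, 'score': 18, 'rank': 142}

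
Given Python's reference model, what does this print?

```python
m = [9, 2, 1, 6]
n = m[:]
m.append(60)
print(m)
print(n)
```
[9, 2, 1, 6, 60]
[9, 2, 1, 6]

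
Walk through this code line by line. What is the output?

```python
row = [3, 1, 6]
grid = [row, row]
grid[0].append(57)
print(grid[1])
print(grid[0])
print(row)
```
[3, 1, 6, 57]
[3, 1, 6, 57]
[3, 1, 6, 57]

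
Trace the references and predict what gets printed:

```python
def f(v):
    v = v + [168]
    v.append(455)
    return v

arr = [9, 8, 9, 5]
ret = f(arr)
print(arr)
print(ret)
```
[9, 8, 9, 5]
[9, 8, 9, 5, 168, 455]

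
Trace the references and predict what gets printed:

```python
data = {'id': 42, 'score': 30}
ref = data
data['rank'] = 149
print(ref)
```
{'id': 42, 'score': 30, 'rank': 149}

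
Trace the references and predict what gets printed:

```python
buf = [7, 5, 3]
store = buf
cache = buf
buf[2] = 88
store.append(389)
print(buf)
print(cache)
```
[7, 5, 88, 389]
[7, 5, 88, 389]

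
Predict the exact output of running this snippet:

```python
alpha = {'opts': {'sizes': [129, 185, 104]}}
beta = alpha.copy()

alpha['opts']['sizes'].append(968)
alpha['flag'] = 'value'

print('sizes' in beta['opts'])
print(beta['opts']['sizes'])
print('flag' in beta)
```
True
[129, 185, 104, 968]
False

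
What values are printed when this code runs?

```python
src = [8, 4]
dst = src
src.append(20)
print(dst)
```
[8, 4, 20]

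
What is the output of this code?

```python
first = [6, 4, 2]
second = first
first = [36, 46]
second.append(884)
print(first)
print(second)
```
[36, 46]
[6, 4, 2, 884]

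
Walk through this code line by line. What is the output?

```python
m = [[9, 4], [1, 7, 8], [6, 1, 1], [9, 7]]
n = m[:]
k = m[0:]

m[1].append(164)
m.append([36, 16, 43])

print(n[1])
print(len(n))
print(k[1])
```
[1, 7, 8, 164]
4
[1, 7, 8, 164]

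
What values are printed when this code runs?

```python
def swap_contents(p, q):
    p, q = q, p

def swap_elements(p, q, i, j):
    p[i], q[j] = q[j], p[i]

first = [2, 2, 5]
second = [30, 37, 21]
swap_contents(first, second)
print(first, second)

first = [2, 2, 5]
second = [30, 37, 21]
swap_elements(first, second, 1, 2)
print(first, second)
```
[2, 2, 5] [30, 37, 21]
[2, 21, 5] [30, 37, 2]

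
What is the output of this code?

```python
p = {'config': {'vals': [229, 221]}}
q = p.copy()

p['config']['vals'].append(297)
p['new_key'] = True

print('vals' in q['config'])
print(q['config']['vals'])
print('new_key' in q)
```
True
[229, 221, 297]
False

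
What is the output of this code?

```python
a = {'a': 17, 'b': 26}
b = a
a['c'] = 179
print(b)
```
{'a': 17, 'b': 26, 'c': 179}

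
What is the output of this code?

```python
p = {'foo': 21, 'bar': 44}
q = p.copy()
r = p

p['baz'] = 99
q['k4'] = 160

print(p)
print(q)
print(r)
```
{'foo': 21, 'bar': 44, 'baz': 99}
{'foo': 21, 'bar': 44, 'k4': 160}
{'foo': 21, 'bar': 44, 'baz': 99}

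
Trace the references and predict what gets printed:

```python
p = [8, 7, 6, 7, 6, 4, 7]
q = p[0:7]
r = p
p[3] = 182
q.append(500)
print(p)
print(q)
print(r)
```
[8, 7, 6, 182, 6, 4, 7]
[8, 7, 6, 7, 6, 4, 7, 500]
[8, 7, 6, 182, 6, 4, 7]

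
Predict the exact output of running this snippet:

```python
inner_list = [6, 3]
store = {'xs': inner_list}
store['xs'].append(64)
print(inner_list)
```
[6, 3, 64]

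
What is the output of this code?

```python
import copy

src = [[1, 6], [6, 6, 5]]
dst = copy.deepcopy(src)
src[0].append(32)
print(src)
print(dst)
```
[[1, 6, 32], [6, 6, 5]]
[[1, 6], [6, 6, 5]]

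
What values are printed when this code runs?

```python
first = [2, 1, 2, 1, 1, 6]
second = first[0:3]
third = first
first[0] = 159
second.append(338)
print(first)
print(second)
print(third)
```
[159, 1, 2, 1, 1, 6]
[2, 1, 2, 338]
[159, 1, 2, 1, 1, 6]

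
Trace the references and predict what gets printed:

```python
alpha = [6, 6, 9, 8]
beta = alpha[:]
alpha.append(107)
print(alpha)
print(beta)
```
[6, 6, 9, 8, 107]
[6, 6, 9, 8]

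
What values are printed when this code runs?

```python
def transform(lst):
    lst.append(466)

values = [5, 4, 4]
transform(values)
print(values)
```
[5, 4, 4, 466]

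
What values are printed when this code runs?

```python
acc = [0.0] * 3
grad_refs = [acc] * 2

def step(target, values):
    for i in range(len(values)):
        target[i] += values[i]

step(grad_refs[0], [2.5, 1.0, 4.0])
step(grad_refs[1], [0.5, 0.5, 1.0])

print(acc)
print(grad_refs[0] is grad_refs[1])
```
[3.0, 1.5, 5.0]
True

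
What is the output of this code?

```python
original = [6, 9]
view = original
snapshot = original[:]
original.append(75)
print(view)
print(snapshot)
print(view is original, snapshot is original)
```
[6, 9, 75]
[6, 9]
True False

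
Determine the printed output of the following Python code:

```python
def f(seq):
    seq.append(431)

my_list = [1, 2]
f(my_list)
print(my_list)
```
[1, 2, 431]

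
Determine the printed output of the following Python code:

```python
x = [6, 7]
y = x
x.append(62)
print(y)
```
[6, 7, 62]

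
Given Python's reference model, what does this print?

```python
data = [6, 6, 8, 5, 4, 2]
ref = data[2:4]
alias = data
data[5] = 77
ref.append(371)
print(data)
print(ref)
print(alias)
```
[6, 6, 8, 5, 4, 77]
[8, 5, 371]
[6, 6, 8, 5, 4, 77]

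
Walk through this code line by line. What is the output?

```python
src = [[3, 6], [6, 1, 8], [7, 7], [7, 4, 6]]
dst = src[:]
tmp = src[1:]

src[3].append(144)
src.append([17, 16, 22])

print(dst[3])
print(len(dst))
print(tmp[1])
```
[7, 4, 6, 144]
4
[7, 7]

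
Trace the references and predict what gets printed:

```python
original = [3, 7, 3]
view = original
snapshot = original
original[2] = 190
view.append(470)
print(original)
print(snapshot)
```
[3, 7, 190, 470]
[3, 7, 190, 470]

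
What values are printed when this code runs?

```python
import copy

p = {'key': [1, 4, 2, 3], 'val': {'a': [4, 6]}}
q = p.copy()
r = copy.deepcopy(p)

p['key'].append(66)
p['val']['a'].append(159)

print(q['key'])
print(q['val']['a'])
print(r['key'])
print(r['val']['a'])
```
[1, 4, 2, 3, 66]
[4, 6, 159]
[1, 4, 2, 3]
[4, 6]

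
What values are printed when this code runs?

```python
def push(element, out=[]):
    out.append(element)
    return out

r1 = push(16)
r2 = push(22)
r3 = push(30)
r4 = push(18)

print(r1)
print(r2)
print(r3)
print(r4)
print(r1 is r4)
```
[16, 22, 30, 18]
[16, 22, 30, 18]
[16, 22, 30, 18]
[16, 22, 30, 18]
True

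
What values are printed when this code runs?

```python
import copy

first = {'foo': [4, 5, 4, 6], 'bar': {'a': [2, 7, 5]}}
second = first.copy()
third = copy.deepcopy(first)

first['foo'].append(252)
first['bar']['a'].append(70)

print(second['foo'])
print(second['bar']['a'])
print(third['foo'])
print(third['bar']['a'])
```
[4, 5, 4, 6, 252]
[2, 7, 5, 70]
[4, 5, 4, 6]
[2, 7, 5]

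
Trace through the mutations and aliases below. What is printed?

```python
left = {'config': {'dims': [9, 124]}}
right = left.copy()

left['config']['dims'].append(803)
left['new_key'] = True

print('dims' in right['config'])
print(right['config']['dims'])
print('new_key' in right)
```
True
[9, 124, 803]
False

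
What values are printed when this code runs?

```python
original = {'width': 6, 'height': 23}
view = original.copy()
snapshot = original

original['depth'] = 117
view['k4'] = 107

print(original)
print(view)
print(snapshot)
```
{'width': 6, 'height': 23, 'depth': 117}
{'width': 6, 'height': 23, 'k4': 107}
{'width': 6, 'height': 23, 'depth': 117}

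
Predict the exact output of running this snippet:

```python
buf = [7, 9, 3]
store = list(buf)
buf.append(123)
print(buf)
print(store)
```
[7, 9, 3, 123]
[7, 9, 3]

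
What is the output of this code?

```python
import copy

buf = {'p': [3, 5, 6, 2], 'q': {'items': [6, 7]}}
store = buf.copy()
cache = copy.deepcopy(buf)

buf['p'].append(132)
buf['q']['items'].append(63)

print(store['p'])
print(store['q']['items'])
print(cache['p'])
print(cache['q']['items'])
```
[3, 5, 6, 2, 132]
[6, 7, 63]
[3, 5, 6, 2]
[6, 7]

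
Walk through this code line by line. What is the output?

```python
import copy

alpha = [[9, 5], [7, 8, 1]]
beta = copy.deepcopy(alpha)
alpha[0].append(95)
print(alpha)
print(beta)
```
[[9, 5, 95], [7, 8, 1]]
[[9, 5], [7, 8, 1]]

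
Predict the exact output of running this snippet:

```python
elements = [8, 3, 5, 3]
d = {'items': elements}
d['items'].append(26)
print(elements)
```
[8, 3, 5, 3, 26]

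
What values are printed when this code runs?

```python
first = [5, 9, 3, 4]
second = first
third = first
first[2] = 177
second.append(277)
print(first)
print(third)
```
[5, 9, 177, 4, 277]
[5, 9, 177, 4, 277]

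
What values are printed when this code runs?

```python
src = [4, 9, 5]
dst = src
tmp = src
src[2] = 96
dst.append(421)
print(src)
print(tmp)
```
[4, 9, 96, 421]
[4, 9, 96, 421]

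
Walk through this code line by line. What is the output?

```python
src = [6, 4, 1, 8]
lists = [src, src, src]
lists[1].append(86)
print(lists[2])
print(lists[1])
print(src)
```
[6, 4, 1, 8, 86]
[6, 4, 1, 8, 86]
[6, 4, 1, 8, 86]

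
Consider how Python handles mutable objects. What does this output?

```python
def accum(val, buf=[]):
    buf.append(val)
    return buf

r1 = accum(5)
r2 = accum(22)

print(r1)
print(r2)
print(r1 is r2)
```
[5, 22]
[5, 22]
True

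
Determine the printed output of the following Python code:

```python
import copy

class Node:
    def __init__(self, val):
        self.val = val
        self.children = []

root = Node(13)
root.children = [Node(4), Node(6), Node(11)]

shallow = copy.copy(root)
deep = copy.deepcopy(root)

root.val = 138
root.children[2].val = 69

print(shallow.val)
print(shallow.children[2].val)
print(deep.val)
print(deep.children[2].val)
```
13
69
13
11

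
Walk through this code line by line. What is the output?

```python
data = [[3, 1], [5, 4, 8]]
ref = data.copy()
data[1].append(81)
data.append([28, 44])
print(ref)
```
[[3, 1], [5, 4, 8, 81]]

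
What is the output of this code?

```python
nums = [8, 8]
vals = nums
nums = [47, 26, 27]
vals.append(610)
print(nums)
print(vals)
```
[47, 26, 27]
[8, 8, 610]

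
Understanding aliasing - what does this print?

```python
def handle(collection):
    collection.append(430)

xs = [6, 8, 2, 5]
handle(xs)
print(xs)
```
[6, 8, 2, 5, 430]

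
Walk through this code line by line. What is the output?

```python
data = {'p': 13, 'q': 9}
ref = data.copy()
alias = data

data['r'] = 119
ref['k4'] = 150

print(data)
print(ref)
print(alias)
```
{'p': 13, 'q': 9, 'r': 119}
{'p': 13, 'q': 9, 'k4': 150}
{'p': 13, 'q': 9, 'r': 119}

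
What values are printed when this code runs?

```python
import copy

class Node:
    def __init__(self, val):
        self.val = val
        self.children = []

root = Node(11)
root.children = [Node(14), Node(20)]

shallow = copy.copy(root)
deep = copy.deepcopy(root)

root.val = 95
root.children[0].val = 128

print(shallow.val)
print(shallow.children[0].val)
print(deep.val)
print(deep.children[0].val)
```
11
128
11
14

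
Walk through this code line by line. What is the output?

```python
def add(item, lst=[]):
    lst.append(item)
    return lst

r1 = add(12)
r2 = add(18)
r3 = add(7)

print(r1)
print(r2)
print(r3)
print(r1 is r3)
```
[12, 18, 7]
[12, 18, 7]
[12, 18, 7]
True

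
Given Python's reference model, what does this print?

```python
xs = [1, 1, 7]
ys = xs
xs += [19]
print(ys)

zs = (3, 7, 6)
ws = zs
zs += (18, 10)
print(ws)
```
[1, 1, 7, 19]
(3, 7, 6)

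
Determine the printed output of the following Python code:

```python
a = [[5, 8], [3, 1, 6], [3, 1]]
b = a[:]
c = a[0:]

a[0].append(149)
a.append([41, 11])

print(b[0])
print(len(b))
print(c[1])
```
[5, 8, 149]
3
[3, 1, 6]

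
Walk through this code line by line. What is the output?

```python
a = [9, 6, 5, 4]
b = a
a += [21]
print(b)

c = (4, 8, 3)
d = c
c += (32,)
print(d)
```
[9, 6, 5, 4, 21]
(4, 8, 3)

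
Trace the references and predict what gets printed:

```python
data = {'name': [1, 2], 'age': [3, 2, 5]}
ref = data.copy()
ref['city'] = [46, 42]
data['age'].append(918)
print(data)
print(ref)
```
{'name': [1, 2], 'age': [3, 2, 5, 918]}
{'name': [1, 2], 'age': [3, 2, 5, 918], 'city': [46, 42]}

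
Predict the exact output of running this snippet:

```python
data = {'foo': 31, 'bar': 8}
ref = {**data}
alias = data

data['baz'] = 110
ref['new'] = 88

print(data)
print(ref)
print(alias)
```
{'foo': 31, 'bar': 8, 'baz': 110}
{'foo': 31, 'bar': 8, 'new': 88}
{'foo': 31, 'bar': 8, 'baz': 110}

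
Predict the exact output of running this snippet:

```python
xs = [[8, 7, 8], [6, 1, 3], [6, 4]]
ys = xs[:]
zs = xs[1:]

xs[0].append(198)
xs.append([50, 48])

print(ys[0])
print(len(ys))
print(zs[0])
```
[8, 7, 8, 198]
3
[6, 1, 3]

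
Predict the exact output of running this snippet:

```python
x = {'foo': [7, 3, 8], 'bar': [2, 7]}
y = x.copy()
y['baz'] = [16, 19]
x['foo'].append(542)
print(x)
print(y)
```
{'foo': [7, 3, 8, 542], 'bar': [2, 7]}
{'foo': [7, 3, 8, 542], 'bar': [2, 7], 'baz': [16, 19]}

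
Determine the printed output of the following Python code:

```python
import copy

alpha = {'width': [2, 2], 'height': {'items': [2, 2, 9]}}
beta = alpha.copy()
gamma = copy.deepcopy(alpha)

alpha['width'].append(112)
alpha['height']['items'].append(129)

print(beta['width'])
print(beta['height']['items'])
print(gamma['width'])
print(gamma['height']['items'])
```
[2, 2, 112]
[2, 2, 9, 129]
[2, 2]
[2, 2, 9]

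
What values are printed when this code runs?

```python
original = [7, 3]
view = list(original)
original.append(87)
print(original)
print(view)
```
[7, 3, 87]
[7, 3]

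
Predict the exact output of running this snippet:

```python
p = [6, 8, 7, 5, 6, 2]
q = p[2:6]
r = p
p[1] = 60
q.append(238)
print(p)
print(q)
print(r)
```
[6, 60, 7, 5, 6, 2]
[7, 5, 6, 2, 238]
[6, 60, 7, 5, 6, 2]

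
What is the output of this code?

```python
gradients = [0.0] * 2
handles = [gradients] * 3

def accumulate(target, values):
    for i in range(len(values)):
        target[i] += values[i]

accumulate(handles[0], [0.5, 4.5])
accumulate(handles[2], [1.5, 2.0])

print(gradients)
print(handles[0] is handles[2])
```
[2.0, 6.5]
True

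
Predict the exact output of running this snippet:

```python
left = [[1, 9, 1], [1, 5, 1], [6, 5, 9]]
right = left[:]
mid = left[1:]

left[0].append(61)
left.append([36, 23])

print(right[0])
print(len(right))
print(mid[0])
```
[1, 9, 1, 61]
3
[1, 5, 1]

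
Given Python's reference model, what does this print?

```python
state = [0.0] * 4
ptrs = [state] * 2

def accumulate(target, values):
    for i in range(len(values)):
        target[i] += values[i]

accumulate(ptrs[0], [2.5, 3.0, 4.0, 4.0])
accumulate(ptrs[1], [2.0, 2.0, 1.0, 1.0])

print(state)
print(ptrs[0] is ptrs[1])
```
[4.5, 5.0, 5.0, 5.0]
True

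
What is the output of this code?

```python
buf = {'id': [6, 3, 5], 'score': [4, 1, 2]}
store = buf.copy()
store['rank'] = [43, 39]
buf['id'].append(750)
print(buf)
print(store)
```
{'id': [6, 3, 5, 750], 'score': [4, 1, 2]}
{'id': [6, 3, 5, 750], 'score': [4, 1, 2], 'rank': [43, 39]}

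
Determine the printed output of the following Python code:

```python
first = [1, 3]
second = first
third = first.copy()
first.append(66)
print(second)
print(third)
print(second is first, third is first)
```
[1, 3, 66]
[1, 3]
True False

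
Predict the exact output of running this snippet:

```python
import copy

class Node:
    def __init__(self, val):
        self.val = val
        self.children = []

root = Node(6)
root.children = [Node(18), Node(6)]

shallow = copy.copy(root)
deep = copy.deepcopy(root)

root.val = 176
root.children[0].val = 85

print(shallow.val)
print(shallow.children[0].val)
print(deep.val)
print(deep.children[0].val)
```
6
85
6
18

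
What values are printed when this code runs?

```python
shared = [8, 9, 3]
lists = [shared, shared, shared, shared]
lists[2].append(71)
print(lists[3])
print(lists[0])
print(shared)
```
[8, 9, 3, 71]
[8, 9, 3, 71]
[8, 9, 3, 71]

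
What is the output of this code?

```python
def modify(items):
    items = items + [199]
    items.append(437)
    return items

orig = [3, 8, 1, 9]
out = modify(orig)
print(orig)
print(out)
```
[3, 8, 1, 9]
[3, 8, 1, 9, 199, 437]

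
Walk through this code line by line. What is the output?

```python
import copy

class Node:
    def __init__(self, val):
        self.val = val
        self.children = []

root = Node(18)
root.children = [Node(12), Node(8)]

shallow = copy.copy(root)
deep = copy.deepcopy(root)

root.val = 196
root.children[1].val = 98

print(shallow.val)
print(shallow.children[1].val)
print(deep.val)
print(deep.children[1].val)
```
18
98
18
8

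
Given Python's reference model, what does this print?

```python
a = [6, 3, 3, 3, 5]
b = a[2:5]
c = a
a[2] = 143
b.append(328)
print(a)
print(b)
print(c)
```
[6, 3, 143, 3, 5]
[3, 3, 5, 328]
[6, 3, 143, 3, 5]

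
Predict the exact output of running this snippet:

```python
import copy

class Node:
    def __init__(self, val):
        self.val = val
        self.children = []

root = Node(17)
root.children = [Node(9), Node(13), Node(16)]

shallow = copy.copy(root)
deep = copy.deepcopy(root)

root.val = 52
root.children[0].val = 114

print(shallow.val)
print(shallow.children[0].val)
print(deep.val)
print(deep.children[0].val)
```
17
114
17
9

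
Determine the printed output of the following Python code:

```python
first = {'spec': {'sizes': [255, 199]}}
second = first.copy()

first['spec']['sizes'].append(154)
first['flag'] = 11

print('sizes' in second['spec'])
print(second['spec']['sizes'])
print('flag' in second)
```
True
[255, 199, 154]
False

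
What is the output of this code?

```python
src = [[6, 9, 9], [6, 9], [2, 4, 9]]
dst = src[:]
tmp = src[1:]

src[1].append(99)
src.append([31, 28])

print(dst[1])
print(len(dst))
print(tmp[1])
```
[6, 9, 99]
3
[2, 4, 9]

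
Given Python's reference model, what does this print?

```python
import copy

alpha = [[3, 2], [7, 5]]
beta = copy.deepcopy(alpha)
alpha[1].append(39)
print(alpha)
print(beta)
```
[[3, 2], [7, 5, 39]]
[[3, 2], [7, 5]]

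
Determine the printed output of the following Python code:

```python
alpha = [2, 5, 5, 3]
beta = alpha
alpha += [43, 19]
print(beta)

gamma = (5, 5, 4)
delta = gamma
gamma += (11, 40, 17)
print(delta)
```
[2, 5, 5, 3, 43, 19]
(5, 5, 4)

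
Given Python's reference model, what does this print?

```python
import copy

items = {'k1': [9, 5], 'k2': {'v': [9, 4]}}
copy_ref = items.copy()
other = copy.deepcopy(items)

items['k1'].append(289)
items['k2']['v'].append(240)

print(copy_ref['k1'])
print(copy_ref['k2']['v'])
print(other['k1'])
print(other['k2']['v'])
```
[9, 5, 289]
[9, 4, 240]
[9, 5]
[9, 4]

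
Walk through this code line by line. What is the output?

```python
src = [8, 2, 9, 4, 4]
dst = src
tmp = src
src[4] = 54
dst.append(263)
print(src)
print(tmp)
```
[8, 2, 9, 4, 54, 263]
[8, 2, 9, 4, 54, 263]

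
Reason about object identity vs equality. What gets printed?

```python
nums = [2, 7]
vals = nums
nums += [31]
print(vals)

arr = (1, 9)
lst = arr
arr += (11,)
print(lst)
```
[2, 7, 31]
(1, 9)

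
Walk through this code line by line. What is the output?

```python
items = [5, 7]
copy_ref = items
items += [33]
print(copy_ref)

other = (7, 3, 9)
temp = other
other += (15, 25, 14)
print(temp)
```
[5, 7, 33]
(7, 3, 9)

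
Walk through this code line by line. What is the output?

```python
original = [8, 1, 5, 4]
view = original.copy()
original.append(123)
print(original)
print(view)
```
[8, 1, 5, 4, 123]
[8, 1, 5, 4]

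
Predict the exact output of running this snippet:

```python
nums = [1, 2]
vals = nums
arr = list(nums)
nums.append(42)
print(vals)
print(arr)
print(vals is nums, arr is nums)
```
[1, 2, 42]
[1, 2]
True False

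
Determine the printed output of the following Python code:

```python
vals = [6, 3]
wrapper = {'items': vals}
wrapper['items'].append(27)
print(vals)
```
[6, 3, 27]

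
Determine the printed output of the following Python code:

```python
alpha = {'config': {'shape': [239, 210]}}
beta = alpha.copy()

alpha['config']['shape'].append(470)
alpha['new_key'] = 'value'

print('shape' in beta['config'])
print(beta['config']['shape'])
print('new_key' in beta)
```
True
[239, 210, 470]
False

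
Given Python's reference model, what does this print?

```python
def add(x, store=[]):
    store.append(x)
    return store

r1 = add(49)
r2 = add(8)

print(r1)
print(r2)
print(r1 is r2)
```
[49, 8]
[49, 8]
True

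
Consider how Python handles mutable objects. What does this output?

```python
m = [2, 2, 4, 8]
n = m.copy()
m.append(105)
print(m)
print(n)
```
[2, 2, 4, 8, 105]
[2, 2, 4, 8]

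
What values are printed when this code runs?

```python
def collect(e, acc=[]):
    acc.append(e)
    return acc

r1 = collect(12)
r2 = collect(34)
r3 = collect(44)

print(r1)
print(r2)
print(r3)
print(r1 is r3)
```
[12, 34, 44]
[12, 34, 44]
[12, 34, 44]
True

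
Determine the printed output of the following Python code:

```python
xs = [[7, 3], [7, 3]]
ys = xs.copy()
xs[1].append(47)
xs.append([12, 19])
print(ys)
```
[[7, 3], [7, 3, 47]]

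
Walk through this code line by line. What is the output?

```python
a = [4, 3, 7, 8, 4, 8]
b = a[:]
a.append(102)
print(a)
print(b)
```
[4, 3, 7, 8, 4, 8, 102]
[4, 3, 7, 8, 4, 8]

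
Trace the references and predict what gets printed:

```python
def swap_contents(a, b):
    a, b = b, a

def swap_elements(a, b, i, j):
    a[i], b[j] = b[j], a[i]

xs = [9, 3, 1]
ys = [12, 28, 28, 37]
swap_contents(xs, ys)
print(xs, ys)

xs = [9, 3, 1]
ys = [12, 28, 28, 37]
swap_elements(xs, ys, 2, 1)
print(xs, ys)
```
[9, 3, 1] [12, 28, 28, 37]
[9, 3, 28] [12, 1, 28, 37]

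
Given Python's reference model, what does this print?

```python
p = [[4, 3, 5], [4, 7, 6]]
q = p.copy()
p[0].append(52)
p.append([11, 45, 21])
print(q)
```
[[4, 3, 5, 52], [4, 7, 6]]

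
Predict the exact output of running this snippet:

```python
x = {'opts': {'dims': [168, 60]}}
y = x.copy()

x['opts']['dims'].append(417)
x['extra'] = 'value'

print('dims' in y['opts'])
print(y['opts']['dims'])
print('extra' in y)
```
True
[168, 60, 417]
False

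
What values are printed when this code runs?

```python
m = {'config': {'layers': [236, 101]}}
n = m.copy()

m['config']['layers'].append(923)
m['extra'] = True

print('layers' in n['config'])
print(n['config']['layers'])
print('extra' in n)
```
True
[236, 101, 923]
False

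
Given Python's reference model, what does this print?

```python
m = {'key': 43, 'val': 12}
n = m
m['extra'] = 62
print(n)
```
{'key': 43, 'val': 12, 'extra': 62}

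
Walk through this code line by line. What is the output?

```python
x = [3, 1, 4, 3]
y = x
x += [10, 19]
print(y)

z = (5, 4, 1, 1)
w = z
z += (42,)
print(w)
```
[3, 1, 4, 3, 10, 19]
(5, 4, 1, 1)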